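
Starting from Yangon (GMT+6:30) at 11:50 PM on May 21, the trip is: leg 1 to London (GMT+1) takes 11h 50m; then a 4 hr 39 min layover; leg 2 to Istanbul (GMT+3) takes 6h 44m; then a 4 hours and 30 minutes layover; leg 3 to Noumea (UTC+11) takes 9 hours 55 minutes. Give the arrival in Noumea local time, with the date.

Convert departure to UTC: 11:50 PM − 6:30 = 5:20 PM UTC on May 21.
Add 11 hours 50 minutes leg 1 → 5:10 AM UTC (May 22).
Add 4 hours and 39 minutes layover in London → 9:49 AM UTC.
Add 6 hours and 44 minutes leg 2 → 4:33 PM UTC.
Add 4 hours 30 minutes layover in Istanbul → 9:03 PM UTC.
Add 9 hours and 55 minutes leg 3 → 6:58 AM UTC (May 23).
Noumea is UTC+11:00, so local arrival = 6:58 AM + 11:00 = 5:58 PM on May 23.

5:58 PM on May 23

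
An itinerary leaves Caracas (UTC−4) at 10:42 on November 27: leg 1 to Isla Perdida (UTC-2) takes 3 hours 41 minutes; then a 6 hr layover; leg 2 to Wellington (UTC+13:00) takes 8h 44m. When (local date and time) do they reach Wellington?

Convert departure to UTC: 10:42 + 4:00 = 14:42 UTC on Nov 27.
Add 3 hours 41 minutes leg 1 → 18:23 UTC.
Add 6 hours layover in Isla Perdida → 00:23 UTC (Nov 28).
Add 8 hours 44 minutes leg 2 → 09:07 UTC.
Wellington is UTC+13:00, so local arrival = 09:07 + 13:00 = 22:07 on Nov 28.

22:07 on November 28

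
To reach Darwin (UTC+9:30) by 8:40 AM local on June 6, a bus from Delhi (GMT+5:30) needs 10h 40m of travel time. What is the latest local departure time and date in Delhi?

Target arrival in UTC: 8:40 AM − 9:30 = 11:10 PM on Jun 5.
Subtract 10 hours and 40 minutes → departure 12:30 PM UTC on Jun 5.
Delhi is UTC+5:30: 12:30 PM + 5:30 = 6:00 PM on Jun 5.

6:00 PM on June 5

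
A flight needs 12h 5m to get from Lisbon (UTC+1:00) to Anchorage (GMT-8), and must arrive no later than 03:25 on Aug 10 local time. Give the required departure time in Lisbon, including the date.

00:20 on Aug 10

Target arrival in UTC: 03:25 + 8:00 = 11:25 on Aug 10.
Subtract 12 hours 5 minutes → departure 23:20 UTC on Aug 9.
Lisbon is UTC+1:00: 23:20 + 1:00 = 00:20 on Aug 10.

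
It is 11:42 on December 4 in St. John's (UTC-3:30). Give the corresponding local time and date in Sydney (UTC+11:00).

02:12 on December 5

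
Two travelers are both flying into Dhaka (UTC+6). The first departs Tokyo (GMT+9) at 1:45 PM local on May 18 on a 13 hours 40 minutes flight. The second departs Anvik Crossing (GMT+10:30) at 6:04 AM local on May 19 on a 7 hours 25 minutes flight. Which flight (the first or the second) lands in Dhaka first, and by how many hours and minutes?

Flight 1 in UTC: 1:45 PM − 9:00 = 4:45 AM on May 18.
+13 hours 40 minutes → arrive 6:25 PM UTC on May 18.
Flight 2 in UTC: 6:04 AM − 10:30 = 7:34 PM on May 18.
+7 hours 25 minutes → arrive 2:59 AM UTC on May 19.
Flight 1 lands earlier by 8 hours 34 minutes.

the first, by 8 hours 34 minutes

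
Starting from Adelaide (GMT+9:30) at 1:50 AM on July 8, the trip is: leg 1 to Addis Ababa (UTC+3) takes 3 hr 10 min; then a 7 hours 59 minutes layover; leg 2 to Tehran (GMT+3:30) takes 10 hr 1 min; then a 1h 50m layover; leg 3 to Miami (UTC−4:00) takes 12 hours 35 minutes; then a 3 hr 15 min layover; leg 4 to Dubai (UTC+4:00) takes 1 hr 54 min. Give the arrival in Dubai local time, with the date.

Convert departure to UTC: 1:50 AM − 9:30 = 4:20 PM UTC on Jul 7.
Add 3 hours and 10 minutes leg 1 → 7:30 PM UTC.
Add 7 hours 59 minutes layover in Addis Ababa → 3:29 AM UTC (Jul 8).
Add 10 hours 1 minute leg 2 → 1:30 PM UTC.
Add 1 hour 50 minutes layover in Tehran → 3:20 PM UTC.
Add 12 hours and 35 minutes leg 3 → 3:55 AM UTC (Jul 9).
Add 3 hours and 15 minutes layover in Miami → 7:10 AM UTC.
Add 1 hour and 54 minutes leg 4 → 9:04 AM UTC.
Dubai is UTC+4:00, so local arrival = 9:04 AM + 4:00 = 1:04 PM on Jul 9.

1:04 PM on July 9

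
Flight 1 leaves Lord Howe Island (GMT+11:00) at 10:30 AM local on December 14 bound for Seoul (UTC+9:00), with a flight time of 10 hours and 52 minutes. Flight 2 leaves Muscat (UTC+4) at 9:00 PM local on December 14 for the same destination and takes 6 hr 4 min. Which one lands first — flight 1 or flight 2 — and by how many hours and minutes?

the first, by 12 hours 42 minutes

Flight 1 in UTC: 10:30 AM − 11:00 = 11:30 PM on Dec 13.
+10 hours and 52 minutes → arrive 10:22 AM UTC on Dec 14.
Flight 2 in UTC: 9:00 PM − 4:00 = 5:00 PM on Dec 14.
+6 hours 4 minutes → arrive 11:04 PM UTC on Dec 14.
Flight 1 lands earlier by 12 hours 42 minutes.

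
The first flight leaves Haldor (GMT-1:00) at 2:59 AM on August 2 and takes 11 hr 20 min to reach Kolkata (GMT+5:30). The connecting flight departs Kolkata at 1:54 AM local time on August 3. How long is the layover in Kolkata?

5 hours 5 minutes

Convert departure to UTC: 2:59 AM + 1:00 = 3:59 AM UTC on Aug 2.
Add 11 hours and 20 minutes flight time → 3:19 PM UTC.
Kolkata is UTC+5:30, so local arrival = 3:19 PM + 5:30 = 8:49 PM on Aug 2.
Layover = 1:54 AM − 8:49 PM (+1 day) = 5 hours 5 minutes.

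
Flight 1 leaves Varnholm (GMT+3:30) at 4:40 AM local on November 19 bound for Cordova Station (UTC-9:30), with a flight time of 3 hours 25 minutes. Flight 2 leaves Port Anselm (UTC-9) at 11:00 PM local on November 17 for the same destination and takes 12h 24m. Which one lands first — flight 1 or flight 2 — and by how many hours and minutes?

the second, by 8 hours 11 minutes

Flight 1 in UTC: 4:40 AM − 3:30 = 1:10 AM on Nov 19.
+3 hours and 25 minutes → arrive 4:35 AM UTC on Nov 19.
Flight 2 in UTC: 11:00 PM + 9:00 = 8:00 AM on Nov 18.
+12 hours and 24 minutes → arrive 8:24 PM UTC on Nov 18.
Flight 2 lands earlier by 8 hours 11 minutes.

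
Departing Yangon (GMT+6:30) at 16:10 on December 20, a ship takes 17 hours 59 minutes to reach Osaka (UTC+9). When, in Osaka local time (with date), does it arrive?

Osaka is 2:30 ahead of Yangon.
After 17 hours 59 minutes it is 10:09 (Dec 21) in Yangon.
Shift by the zone difference: 10:09 + 2:30 = 12:39 on Dec 21 in Osaka.

12:39 on December 21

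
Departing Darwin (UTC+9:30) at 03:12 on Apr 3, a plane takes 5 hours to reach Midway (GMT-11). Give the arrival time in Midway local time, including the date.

11:42 on April 2

Convert departure to UTC: 03:12 − 9:30 = 17:42 UTC on Apr 2.
Add 5 hours travel time → 22:42 UTC.
Midway is UTC−11:00, so local arrival = 22:42 − 11:00 = 11:42 on Apr 2.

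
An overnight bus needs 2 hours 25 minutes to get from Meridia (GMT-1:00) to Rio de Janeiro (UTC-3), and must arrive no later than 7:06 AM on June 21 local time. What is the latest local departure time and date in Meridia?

Target arrival in UTC: 7:06 AM + 3:00 = 10:06 AM on Jun 21.
Subtract 2 hours and 25 minutes → departure 7:41 AM UTC on Jun 21.
Meridia is UTC−1:00: 7:41 AM − 1:00 = 6:41 AM on Jun 21.

6:41 AM on June 21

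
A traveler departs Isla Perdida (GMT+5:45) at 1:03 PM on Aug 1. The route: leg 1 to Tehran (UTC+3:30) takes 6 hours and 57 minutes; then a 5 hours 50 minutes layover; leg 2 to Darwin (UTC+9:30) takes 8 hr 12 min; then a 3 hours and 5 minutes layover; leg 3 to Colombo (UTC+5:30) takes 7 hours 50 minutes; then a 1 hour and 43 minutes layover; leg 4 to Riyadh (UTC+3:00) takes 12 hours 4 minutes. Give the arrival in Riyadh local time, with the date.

7:59 AM on August 3

Convert departure to UTC: 1:03 PM − 5:45 = 7:18 AM UTC on Aug 1.
Add 6 hours and 57 minutes leg 1 → 2:15 PM UTC.
Add 5 hours 50 minutes layover in Tehran → 8:05 PM UTC.
Add 8 hours 12 minutes leg 2 → 4:17 AM UTC (Aug 2).
Add 3 hours and 5 minutes layover in Darwin → 7:22 AM UTC.
Add 7 hours and 50 minutes leg 3 → 3:12 PM UTC.
Add 1 hour and 43 minutes layover in Colombo → 4:55 PM UTC.
Add 12 hours 4 minutes leg 4 → 4:59 AM UTC (Aug 3).
Riyadh is UTC+3:00, so local arrival = 4:59 AM + 3:00 = 7:59 AM on Aug 3.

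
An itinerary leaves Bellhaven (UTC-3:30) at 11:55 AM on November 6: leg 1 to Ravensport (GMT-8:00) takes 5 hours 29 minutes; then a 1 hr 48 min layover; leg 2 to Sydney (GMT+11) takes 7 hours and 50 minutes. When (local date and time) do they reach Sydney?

Convert departure to UTC: 11:55 AM + 3:30 = 3:25 PM UTC on Nov 6.
Add 5 hours and 29 minutes leg 1 → 8:54 PM UTC.
Add 1 hour 48 minutes layover in Ravensport → 10:42 PM UTC.
Add 7 hours 50 minutes leg 2 → 6:32 AM UTC (Nov 7).
Sydney is UTC+11:00, so local arrival = 6:32 AM + 11:00 = 5:32 PM on Nov 7.

5:32 PM on November 7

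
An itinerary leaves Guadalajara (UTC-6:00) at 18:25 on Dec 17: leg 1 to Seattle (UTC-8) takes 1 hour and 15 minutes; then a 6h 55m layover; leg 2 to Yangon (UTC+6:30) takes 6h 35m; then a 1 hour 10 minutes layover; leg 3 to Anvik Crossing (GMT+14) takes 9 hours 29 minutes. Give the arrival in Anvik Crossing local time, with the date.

Convert departure to UTC: 18:25 + 6:00 = 00:25 UTC on Dec 18.
Add 1 hour and 15 minutes leg 1 → 01:40 UTC.
Add 6 hours 55 minutes layover in Seattle → 08:35 UTC.
Add 6 hours 35 minutes leg 2 → 15:10 UTC.
Add 1 hour and 10 minutes layover in Yangon → 16:20 UTC.
Add 9 hours 29 minutes leg 3 → 01:49 UTC (Dec 19).
Anvik Crossing is UTC+14:00, so local arrival = 01:49 + 14:00 = 15:49 on Dec 19.

15:49 on December 19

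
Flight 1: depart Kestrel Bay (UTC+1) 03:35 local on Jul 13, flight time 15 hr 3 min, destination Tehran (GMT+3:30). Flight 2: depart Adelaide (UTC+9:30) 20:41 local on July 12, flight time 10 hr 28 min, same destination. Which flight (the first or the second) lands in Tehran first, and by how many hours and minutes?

the second, by 19 hours 59 minutes

Flight 1 in UTC: 03:35 − 1:00 = 02:35 on Jul 13.
+15 hours and 3 minutes → arrive 17:38 UTC on Jul 13.
Flight 2 in UTC: 20:41 − 9:30 = 11:11 on Jul 12.
+10 hours and 28 minutes → arrive 21:39 UTC on Jul 12.
Flight 2 lands earlier by 19 hours 59 minutes.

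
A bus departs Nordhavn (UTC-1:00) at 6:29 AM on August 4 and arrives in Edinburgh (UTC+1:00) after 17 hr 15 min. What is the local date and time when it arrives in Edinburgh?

Convert departure to UTC: 6:29 AM + 1:00 = 7:29 AM UTC on Aug 4.
Add 17 hours and 15 minutes travel time → 12:44 AM UTC (Aug 5).
Edinburgh is UTC+1:00, so local arrival = 12:44 AM + 1:00 = 1:44 AM on Aug 5.

1:44 AM on Aug 5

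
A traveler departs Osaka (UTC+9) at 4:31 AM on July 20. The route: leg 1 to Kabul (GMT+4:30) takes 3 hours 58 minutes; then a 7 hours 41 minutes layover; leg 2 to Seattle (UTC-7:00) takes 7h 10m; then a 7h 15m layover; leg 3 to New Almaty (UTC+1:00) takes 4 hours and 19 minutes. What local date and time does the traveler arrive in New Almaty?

Convert departure to UTC: 4:31 AM − 9:00 = 7:31 PM UTC on Jul 19.
Add 3 hours and 58 minutes leg 1 → 11:29 PM UTC.
Add 7 hours and 41 minutes layover in Kabul → 7:10 AM UTC (Jul 20).
Add 7 hours and 10 minutes leg 2 → 2:20 PM UTC.
Add 7 hours and 15 minutes layover in Seattle → 9:35 PM UTC.
Add 4 hours 19 minutes leg 3 → 1:54 AM UTC (Jul 21).
New Almaty is UTC+1:00, so local arrival = 1:54 AM + 1:00 = 2:54 AM on Jul 21.

2:54 AM on July 21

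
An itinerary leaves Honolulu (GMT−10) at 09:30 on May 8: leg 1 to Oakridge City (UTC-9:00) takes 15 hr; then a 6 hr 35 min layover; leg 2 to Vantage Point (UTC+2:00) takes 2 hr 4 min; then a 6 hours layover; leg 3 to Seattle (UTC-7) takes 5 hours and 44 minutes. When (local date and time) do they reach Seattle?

23:53 on May 9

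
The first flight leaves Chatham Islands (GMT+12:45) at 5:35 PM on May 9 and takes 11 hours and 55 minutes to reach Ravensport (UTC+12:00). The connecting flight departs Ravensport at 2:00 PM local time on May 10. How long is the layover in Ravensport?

9 hours 15 minutes

Convert departure to UTC: 5:35 PM − 12:45 = 4:50 AM UTC on May 9.
Add 11 hours 55 minutes flight time → 4:45 PM UTC.
Ravensport is UTC+12:00, so local arrival = 4:45 PM + 12:00 = 4:45 AM on May 10.
Layover = 2:00 PM − 4:45 AM = 9 hours 15 minutes.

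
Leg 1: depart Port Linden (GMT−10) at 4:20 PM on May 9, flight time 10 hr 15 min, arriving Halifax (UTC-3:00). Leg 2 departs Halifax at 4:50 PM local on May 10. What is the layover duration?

7 hours 15 minutes

Convert departure to UTC: 4:20 PM + 10:00 = 2:20 AM UTC on May 10.
Add 10 hours and 15 minutes flight time → 12:35 PM UTC.
Halifax is UTC−3:00, so local arrival = 12:35 PM − 3:00 = 9:35 AM on May 10.
Layover = 4:50 PM − 9:35 AM = 7 hours 15 minutes.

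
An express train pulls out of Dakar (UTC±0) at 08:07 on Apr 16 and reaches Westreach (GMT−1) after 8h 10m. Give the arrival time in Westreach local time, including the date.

15:17 on April 16

Dakar is at UTC+0, so departure is already 08:07 UTC on Apr 16.
Add 8 hours 10 minutes travel time → 16:17 UTC.
Westreach is UTC−1:00, so local arrival = 16:17 − 1:00 = 15:17 on Apr 16.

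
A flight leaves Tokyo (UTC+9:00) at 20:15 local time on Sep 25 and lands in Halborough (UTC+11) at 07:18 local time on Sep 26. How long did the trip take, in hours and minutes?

Departure in UTC: 20:15 − 9:00 = 11:15 on Sep 25.
Arrival in UTC: 07:18 − 11:00 = 20:18 on Sep 25.
Elapsed = 20:18 − 11:15 = 9 hours 3 minutes.

9 hours 3 minutes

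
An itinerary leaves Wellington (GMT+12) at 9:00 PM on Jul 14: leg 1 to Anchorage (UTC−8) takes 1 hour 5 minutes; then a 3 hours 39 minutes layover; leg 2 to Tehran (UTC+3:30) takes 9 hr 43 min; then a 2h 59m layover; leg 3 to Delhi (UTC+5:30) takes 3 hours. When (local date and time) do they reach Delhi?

Convert departure to UTC: 9:00 PM − 12:00 = 9:00 AM UTC on Jul 14.
Add 1 hour and 5 minutes leg 1 → 10:05 AM UTC.
Add 3 hours 39 minutes layover in Anchorage → 1:44 PM UTC.
Add 9 hours 43 minutes leg 2 → 11:27 PM UTC.
Add 2 hours and 59 minutes layover in Tehran → 2:26 AM UTC (Jul 15).
Add 3 hours leg 3 → 5:26 AM UTC.
Delhi is UTC+5:30, so local arrival = 5:26 AM + 5:30 = 10:56 AM on Jul 15.

10:56 AM on July 15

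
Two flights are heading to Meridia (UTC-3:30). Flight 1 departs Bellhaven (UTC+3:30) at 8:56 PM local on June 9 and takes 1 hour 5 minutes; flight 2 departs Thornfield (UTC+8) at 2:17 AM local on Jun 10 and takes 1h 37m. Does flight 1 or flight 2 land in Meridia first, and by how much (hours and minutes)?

the first, by 1 hour 23 minutes

Flight 1 in UTC: 8:56 PM − 3:30 = 5:26 PM on Jun 9.
+1 hour 5 minutes → arrive 6:31 PM UTC on Jun 9.
Flight 2 in UTC: 2:17 AM − 8:00 = 6:17 PM on Jun 9.
+1 hour 37 minutes → arrive 7:54 PM UTC on Jun 9.
Flight 1 lands earlier by 1 hour 23 minutes.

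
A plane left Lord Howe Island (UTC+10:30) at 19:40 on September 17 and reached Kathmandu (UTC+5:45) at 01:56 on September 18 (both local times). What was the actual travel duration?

11 hours 1 minute

Departure in UTC: 19:40 − 10:30 = 09:10 on Sep 17.
Arrival in UTC: 01:56 − 5:45 = 20:11 on Sep 17.
Elapsed = 20:11 − 09:10 = 11 hours 1 minute.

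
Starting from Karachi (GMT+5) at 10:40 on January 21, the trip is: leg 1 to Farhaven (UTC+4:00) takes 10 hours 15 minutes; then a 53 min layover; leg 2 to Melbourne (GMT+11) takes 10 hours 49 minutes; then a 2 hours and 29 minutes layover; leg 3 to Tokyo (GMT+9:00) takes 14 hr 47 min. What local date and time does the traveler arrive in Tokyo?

05:53 on January 23

Convert departure to UTC: 10:40 − 5:00 = 05:40 UTC on Jan 21.
Add 10 hours 15 minutes leg 1 → 15:55 UTC.
Add 53 minutes layover in Farhaven → 16:48 UTC.
Add 10 hours 49 minutes leg 2 → 03:37 UTC (Jan 22).
Add 2 hours 29 minutes layover in Melbourne → 06:06 UTC.
Add 14 hours and 47 minutes leg 3 → 20:53 UTC.
Tokyo is UTC+9:00, so local arrival = 20:53 + 9:00 = 05:53 on Jan 23.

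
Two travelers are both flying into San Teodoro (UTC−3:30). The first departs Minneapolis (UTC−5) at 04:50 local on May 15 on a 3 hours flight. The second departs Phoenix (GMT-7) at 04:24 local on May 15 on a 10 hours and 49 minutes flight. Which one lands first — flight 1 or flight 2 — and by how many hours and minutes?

the first, by 9 hours 23 minutes

Flight 1 in UTC: 04:50 + 5:00 = 09:50 on May 15.
+3 hours → arrive 12:50 UTC on May 15.
Flight 2 in UTC: 04:24 + 7:00 = 11:24 on May 15.
+10 hours and 49 minutes → arrive 22:13 UTC on May 15.
Flight 1 lands earlier by 9 hours 23 minutes.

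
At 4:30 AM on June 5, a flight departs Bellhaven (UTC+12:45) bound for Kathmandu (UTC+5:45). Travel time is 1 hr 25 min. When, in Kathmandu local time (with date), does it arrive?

10:55 PM on June 4

Convert departure to UTC: 4:30 AM − 12:45 = 3:45 PM UTC on Jun 4.
Add 1 hour and 25 minutes travel time → 5:10 PM UTC.
Kathmandu is UTC+5:45, so local arrival = 5:10 PM + 5:45 = 10:55 PM on Jun 4.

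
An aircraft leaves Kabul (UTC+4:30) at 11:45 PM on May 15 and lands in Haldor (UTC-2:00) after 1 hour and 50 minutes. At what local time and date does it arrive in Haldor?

7:05 PM on May 15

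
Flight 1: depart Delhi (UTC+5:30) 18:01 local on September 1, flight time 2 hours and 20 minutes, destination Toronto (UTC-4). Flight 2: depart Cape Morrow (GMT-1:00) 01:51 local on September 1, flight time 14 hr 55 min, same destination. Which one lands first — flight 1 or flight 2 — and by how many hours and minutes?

Flight 1 in UTC: 18:01 − 5:30 = 12:31 on Sep 1.
+2 hours and 20 minutes → arrive 14:51 UTC on Sep 1.
Flight 2 in UTC: 01:51 + 1:00 = 02:51 on Sep 1.
+14 hours 55 minutes → arrive 17:46 UTC on Sep 1.
Flight 1 lands earlier by 2 hours 55 minutes.

the first, by 2 hours 55 minutes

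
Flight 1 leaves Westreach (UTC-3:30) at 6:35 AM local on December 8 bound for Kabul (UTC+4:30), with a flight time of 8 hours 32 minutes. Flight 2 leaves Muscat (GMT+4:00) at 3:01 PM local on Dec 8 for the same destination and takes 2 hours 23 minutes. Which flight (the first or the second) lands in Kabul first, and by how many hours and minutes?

Flight 1 in UTC: 6:35 AM + 3:30 = 10:05 AM on Dec 8.
+8 hours and 32 minutes → arrive 6:37 PM UTC on Dec 8.
Flight 2 in UTC: 3:01 PM − 4:00 = 11:01 AM on Dec 8.
+2 hours and 23 minutes → arrive 1:24 PM UTC on Dec 8.
Flight 2 lands earlier by 5 hours 13 minutes.

the second, by 5 hours 13 minutes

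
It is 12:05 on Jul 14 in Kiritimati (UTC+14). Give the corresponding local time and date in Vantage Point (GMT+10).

08:05 on July 14

In UTC: 12:05 − 14:00 = 22:05 on Jul 13.
Vantage Point is UTC+10:00: 22:05 + 10:00 = 08:05 on Jul 14.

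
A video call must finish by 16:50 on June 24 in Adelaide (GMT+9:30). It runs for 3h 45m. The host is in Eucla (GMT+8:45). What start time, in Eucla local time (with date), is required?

12:20 on Jun 24

Target end time in UTC: 16:50 − 9:30 = 07:20 on Jun 24.
Subtract 3 hours 45 minutes → start 03:35 UTC on Jun 24.
Eucla is UTC+8:45: 03:35 + 8:45 = 12:20 on Jun 24.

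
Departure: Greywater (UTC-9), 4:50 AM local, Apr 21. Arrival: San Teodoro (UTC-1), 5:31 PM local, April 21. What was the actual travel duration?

4 hours 41 minutes

San Teodoro is 8:00 ahead of Greywater.
Clock-face elapsed time (ignoring zones) is 12 hours 41 minutes.
Actual elapsed = 12 hours 41 minutes − 8:00 = 4 hours 41 minutes.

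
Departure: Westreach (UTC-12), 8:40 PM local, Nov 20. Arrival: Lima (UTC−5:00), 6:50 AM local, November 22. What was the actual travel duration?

Departure in UTC: 8:40 PM + 12:00 = 8:40 AM on Nov 21.
Arrival in UTC: 6:50 AM + 5:00 = 11:50 AM on Nov 22.
Elapsed = 11:50 AM − 8:40 AM (+1 day) = 27 hours 10 minutes.

27 hours 10 minutes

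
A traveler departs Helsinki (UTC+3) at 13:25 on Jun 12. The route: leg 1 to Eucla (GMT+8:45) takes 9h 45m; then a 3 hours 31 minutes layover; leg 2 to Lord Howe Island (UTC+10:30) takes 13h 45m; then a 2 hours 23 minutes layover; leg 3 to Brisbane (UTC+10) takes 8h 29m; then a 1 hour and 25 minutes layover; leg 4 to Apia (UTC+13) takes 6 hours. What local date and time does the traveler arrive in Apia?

Convert departure to UTC: 13:25 − 3:00 = 10:25 UTC on Jun 12.
Add 9 hours 45 minutes leg 1 → 20:10 UTC.
Add 3 hours 31 minutes layover in Eucla → 23:41 UTC.
Add 13 hours 45 minutes leg 2 → 13:26 UTC (Jun 13).
Add 2 hours and 23 minutes layover in Lord Howe Island → 15:49 UTC.
Add 8 hours 29 minutes leg 3 → 00:18 UTC (Jun 14).
Add 1 hour and 25 minutes layover in Brisbane → 01:43 UTC.
Add 6 hours leg 4 → 07:43 UTC.
Apia is UTC+13:00, so local arrival = 07:43 + 13:00 = 20:43 on Jun 14.

20:43 on June 14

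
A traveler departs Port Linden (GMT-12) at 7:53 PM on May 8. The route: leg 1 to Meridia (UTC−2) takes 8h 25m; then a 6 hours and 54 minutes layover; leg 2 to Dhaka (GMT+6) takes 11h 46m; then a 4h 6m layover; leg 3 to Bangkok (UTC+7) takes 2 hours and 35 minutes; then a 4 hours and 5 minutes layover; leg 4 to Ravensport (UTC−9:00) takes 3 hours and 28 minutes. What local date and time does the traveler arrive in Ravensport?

4:12 PM on May 10

Convert departure to UTC: 7:53 PM + 12:00 = 7:53 AM UTC on May 9.
Add 8 hours 25 minutes leg 1 → 4:18 PM UTC.
Add 6 hours and 54 minutes layover in Meridia → 11:12 PM UTC.
Add 11 hours and 46 minutes leg 2 → 10:58 AM UTC (May 10).
Add 4 hours and 6 minutes layover in Dhaka → 3:04 PM UTC.
Add 2 hours and 35 minutes leg 3 → 5:39 PM UTC.
Add 4 hours and 5 minutes layover in Bangkok → 9:44 PM UTC.
Add 3 hours 28 minutes leg 4 → 1:12 AM UTC (May 11).
Ravensport is UTC−9:00, so local arrival = 1:12 AM − 9:00 = 4:12 PM on May 10.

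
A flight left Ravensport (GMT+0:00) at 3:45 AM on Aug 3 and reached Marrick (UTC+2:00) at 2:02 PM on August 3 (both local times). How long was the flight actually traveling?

Departure is already UTC: 3:45 AM on Aug 3.
Arrival in UTC: 2:02 PM − 2:00 = 12:02 PM on Aug 3.
Elapsed = 12:02 PM − 3:45 AM = 8 hours 17 minutes.

8 hours 17 minutes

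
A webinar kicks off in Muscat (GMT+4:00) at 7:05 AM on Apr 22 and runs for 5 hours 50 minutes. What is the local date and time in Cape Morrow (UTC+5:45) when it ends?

2:40 PM on Apr 22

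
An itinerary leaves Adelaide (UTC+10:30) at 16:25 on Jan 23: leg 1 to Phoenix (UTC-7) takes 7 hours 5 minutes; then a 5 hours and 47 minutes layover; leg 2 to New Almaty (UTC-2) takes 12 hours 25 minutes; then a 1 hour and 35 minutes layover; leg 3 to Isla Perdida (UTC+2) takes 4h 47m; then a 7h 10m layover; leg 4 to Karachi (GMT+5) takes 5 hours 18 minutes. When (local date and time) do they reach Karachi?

07:02 on Jan 25

Convert departure to UTC: 16:25 − 10:30 = 05:55 UTC on Jan 23.
Add 7 hours 5 minutes leg 1 → 13:00 UTC.
Add 5 hours and 47 minutes layover in Phoenix → 18:47 UTC.
Add 12 hours 25 minutes leg 2 → 07:12 UTC (Jan 24).
Add 1 hour and 35 minutes layover in New Almaty → 08:47 UTC.
Add 4 hours 47 minutes leg 3 → 13:34 UTC.
Add 7 hours 10 minutes layover in Isla Perdida → 20:44 UTC.
Add 5 hours 18 minutes leg 4 → 02:02 UTC (Jan 25).
Karachi is UTC+5:00, so local arrival = 02:02 + 5:00 = 07:02 on Jan 25.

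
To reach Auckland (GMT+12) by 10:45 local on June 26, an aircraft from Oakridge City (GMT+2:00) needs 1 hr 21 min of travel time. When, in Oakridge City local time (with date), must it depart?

23:24 on Jun 25

Target arrival in UTC: 10:45 − 12:00 = 22:45 on Jun 25.
Subtract 1 hour and 21 minutes → departure 21:24 UTC on Jun 25.
Oakridge City is UTC+2:00: 21:24 + 2:00 = 23:24 on Jun 25.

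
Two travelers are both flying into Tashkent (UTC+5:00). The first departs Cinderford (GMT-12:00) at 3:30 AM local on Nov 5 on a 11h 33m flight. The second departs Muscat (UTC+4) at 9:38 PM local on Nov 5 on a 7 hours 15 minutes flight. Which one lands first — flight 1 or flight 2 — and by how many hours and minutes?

Flight 1 in UTC: 3:30 AM + 12:00 = 3:30 PM on Nov 5.
+11 hours 33 minutes → arrive 3:03 AM UTC on Nov 6.
Flight 2 in UTC: 9:38 PM − 4:00 = 5:38 PM on Nov 5.
+7 hours and 15 minutes → arrive 12:53 AM UTC on Nov 6.
Flight 2 lands earlier by 2 hours 10 minutes.

the second, by 2 hours 10 minutes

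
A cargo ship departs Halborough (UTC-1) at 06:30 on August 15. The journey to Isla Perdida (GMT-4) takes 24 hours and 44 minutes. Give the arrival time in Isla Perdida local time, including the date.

Convert departure to UTC: 06:30 + 1:00 = 07:30 UTC on Aug 15.
Add 24 hours and 44 minutes travel time → 08:14 UTC (Aug 16).
Isla Perdida is UTC−4:00, so local arrival = 08:14 − 4:00 = 04:14 on Aug 16.

04:14 on August 16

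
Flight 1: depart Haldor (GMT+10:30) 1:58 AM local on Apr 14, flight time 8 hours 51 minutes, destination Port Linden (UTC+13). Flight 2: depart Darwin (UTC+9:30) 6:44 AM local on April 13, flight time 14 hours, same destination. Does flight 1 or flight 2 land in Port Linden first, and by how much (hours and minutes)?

Flight 1 in UTC: 1:58 AM − 10:30 = 3:28 PM on Apr 13.
+8 hours and 51 minutes → arrive 12:19 AM UTC on Apr 14.
Flight 2 in UTC: 6:44 AM − 9:30 = 9:14 PM on Apr 12.
+14 hours → arrive 11:14 AM UTC on Apr 13.
Flight 2 lands earlier by 13 hours 5 minutes.

the second, by 13 hours 5 minutes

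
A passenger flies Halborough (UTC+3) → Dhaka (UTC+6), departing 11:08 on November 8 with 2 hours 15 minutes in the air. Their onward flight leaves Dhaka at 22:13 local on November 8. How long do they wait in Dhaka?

Convert departure to UTC: 11:08 − 3:00 = 08:08 UTC on Nov 8.
Add 2 hours and 15 minutes flight time → 10:23 UTC.
Dhaka is UTC+6:00, so local arrival = 10:23 + 6:00 = 16:23 on Nov 8.
Layover = 22:13 − 16:23 = 5 hours 50 minutes.

5 hours 50 minutes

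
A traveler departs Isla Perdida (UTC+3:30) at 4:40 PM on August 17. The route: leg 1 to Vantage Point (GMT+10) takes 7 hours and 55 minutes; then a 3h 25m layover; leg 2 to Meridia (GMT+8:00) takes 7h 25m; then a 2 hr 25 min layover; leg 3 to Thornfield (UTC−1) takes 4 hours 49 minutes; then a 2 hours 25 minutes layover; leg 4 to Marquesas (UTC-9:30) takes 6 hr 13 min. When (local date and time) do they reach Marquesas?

2:17 PM on Aug 18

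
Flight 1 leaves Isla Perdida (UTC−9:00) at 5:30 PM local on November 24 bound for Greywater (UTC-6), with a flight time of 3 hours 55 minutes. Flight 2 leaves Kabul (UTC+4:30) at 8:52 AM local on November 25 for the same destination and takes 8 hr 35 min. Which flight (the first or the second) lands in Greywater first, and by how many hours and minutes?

Flight 1 in UTC: 5:30 PM + 9:00 = 2:30 AM on Nov 25.
+3 hours and 55 minutes → arrive 6:25 AM UTC on Nov 25.
Flight 2 in UTC: 8:52 AM − 4:30 = 4:22 AM on Nov 25.
+8 hours and 35 minutes → arrive 12:57 PM UTC on Nov 25.
Flight 1 lands earlier by 6 hours 32 minutes.

the first, by 6 hours 32 minutes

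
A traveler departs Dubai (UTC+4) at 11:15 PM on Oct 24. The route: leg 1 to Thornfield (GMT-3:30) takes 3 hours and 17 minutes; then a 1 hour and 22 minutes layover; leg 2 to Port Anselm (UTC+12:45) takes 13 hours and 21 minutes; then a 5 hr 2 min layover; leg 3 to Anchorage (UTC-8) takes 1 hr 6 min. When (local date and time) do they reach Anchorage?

Convert departure to UTC: 11:15 PM − 4:00 = 7:15 PM UTC on Oct 24.
Add 3 hours and 17 minutes leg 1 → 10:32 PM UTC.
Add 1 hour 22 minutes layover in Thornfield → 11:54 PM UTC.
Add 13 hours and 21 minutes leg 2 → 1:15 PM UTC (Oct 25).
Add 5 hours and 2 minutes layover in Port Anselm → 6:17 PM UTC.
Add 1 hour and 6 minutes leg 3 → 7:23 PM UTC.
Anchorage is UTC−8:00, so local arrival = 7:23 PM − 8:00 = 11:23 AM on Oct 25.

11:23 AM on Oct 25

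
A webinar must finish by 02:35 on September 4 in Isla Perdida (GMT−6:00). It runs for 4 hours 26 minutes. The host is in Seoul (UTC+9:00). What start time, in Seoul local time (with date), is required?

Target end time in UTC: 02:35 + 6:00 = 08:35 on Sep 4.
Subtract 4 hours and 26 minutes → start 04:09 UTC on Sep 4.
Seoul is UTC+9:00: 04:09 + 9:00 = 13:09 on Sep 4.

13:09 on September 4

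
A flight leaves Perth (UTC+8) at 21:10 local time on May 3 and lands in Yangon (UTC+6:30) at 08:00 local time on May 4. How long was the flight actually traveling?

Yangon is 1:30 behind Perth.
Clock-face elapsed time (ignoring zones) is 10 hours 50 minutes.
Actual elapsed = 10 hours 50 minutes + 1:30 = 12 hours 20 minutes.

12 hours 20 minutes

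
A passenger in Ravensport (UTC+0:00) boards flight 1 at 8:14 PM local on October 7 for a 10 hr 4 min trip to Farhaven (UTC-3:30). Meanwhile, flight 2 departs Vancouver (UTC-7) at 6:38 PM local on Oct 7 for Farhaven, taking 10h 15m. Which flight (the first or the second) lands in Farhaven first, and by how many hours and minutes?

the first, by 5 hours 35 minutes

Flight 1 departs at 8:14 PM UTC (Oct 7).
+10 hours 4 minutes → arrive 6:18 AM UTC on Oct 8.
Flight 2 in UTC: 6:38 PM + 7:00 = 1:38 AM on Oct 8.
+10 hours 15 minutes → arrive 11:53 AM UTC on Oct 8.
Flight 1 lands earlier by 5 hours 35 minutes.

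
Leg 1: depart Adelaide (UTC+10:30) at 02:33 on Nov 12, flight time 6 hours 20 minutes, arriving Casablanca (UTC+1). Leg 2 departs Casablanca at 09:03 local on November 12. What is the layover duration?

9 hours 40 minutes

Convert departure to UTC: 02:33 − 10:30 = 16:03 UTC on Nov 11.
Add 6 hours and 20 minutes flight time → 22:23 UTC.
Casablanca is UTC+1:00, so local arrival = 22:23 + 1:00 = 23:23 on Nov 11.
Layover = 09:03 − 23:23 (+1 day) = 9 hours 40 minutes.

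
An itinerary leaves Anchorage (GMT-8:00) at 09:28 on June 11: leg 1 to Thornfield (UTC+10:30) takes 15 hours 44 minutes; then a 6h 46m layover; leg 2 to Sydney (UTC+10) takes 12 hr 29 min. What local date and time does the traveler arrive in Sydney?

14:27 on June 13

Convert departure to UTC: 09:28 + 8:00 = 17:28 UTC on Jun 11.
Add 15 hours and 44 minutes leg 1 → 09:12 UTC (Jun 12).
Add 6 hours and 46 minutes layover in Thornfield → 15:58 UTC.
Add 12 hours 29 minutes leg 2 → 04:27 UTC (Jun 13).
Sydney is UTC+10:00, so local arrival = 04:27 + 10:00 = 14:27 on Jun 13.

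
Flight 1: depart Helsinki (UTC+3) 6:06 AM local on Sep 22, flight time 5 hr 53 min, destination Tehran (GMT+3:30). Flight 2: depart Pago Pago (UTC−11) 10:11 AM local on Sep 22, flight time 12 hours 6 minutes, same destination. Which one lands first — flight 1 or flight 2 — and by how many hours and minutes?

Flight 1 in UTC: 6:06 AM − 3:00 = 3:06 AM on Sep 22.
+5 hours 53 minutes → arrive 8:59 AM UTC on Sep 22.
Flight 2 in UTC: 10:11 AM + 11:00 = 9:11 PM on Sep 22.
+12 hours 6 minutes → arrive 9:17 AM UTC on Sep 23.
Flight 1 lands earlier by 24 hours 18 minutes.

the first, by 24 hours 18 minutes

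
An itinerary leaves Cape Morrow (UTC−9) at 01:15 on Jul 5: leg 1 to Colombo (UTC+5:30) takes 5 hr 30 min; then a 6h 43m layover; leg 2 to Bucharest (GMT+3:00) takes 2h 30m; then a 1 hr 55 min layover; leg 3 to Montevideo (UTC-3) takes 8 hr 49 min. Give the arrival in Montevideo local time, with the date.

Convert departure to UTC: 01:15 + 9:00 = 10:15 UTC on Jul 5.
Add 5 hours 30 minutes leg 1 → 15:45 UTC.
Add 6 hours 43 minutes layover in Colombo → 22:28 UTC.
Add 2 hours and 30 minutes leg 2 → 00:58 UTC (Jul 6).
Add 1 hour 55 minutes layover in Bucharest → 02:53 UTC.
Add 8 hours and 49 minutes leg 3 → 11:42 UTC.
Montevideo is UTC−3:00, so local arrival = 11:42 − 3:00 = 08:42 on Jul 6.

08:42 on July 6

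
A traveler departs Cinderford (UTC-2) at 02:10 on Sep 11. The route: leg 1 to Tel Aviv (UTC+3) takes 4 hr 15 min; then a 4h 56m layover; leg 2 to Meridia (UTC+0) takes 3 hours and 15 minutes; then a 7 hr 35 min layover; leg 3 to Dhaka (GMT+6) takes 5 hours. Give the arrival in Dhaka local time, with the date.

Convert departure to UTC: 02:10 + 2:00 = 04:10 UTC on Sep 11.
Add 4 hours 15 minutes leg 1 → 08:25 UTC.
Add 4 hours and 56 minutes layover in Tel Aviv → 13:21 UTC.
Add 3 hours and 15 minutes leg 2 → 16:36 UTC.
Add 7 hours and 35 minutes layover in Meridia → 00:11 UTC (Sep 12).
Add 5 hours leg 3 → 05:11 UTC.
Dhaka is UTC+6:00, so local arrival = 05:11 + 6:00 = 11:11 on Sep 12.

11:11 on Sep 12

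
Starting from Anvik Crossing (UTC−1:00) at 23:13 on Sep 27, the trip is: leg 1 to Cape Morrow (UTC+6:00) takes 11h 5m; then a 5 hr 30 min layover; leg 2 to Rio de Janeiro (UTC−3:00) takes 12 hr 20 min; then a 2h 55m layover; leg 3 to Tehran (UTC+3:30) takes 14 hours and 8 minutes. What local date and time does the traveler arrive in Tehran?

01:41 on Sep 30

Convert departure to UTC: 23:13 + 1:00 = 00:13 UTC on Sep 28.
Add 11 hours 5 minutes leg 1 → 11:18 UTC.
Add 5 hours 30 minutes layover in Cape Morrow → 16:48 UTC.
Add 12 hours and 20 minutes leg 2 → 05:08 UTC (Sep 29).
Add 2 hours and 55 minutes layover in Rio de Janeiro → 08:03 UTC.
Add 14 hours 8 minutes leg 3 → 22:11 UTC.
Tehran is UTC+3:30, so local arrival = 22:11 + 3:30 = 01:41 on Sep 30.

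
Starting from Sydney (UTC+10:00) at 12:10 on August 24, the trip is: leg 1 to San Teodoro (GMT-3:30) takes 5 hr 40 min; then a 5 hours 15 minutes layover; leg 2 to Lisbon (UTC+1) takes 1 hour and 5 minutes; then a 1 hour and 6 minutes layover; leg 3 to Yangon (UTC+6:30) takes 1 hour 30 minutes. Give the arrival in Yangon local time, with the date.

23:16 on August 24

Convert departure to UTC: 12:10 − 10:00 = 02:10 UTC on Aug 24.
Add 5 hours and 40 minutes leg 1 → 07:50 UTC.
Add 5 hours and 15 minutes layover in San Teodoro → 13:05 UTC.
Add 1 hour and 5 minutes leg 2 → 14:10 UTC.
Add 1 hour and 6 minutes layover in Lisbon → 15:16 UTC.
Add 1 hour and 30 minutes leg 3 → 16:46 UTC.
Yangon is UTC+6:30, so local arrival = 16:46 + 6:30 = 23:16 on Aug 24.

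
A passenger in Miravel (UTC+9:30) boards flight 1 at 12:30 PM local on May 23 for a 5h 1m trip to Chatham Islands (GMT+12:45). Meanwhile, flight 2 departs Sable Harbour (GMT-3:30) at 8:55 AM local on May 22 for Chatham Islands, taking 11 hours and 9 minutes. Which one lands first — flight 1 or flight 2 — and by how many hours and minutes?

Flight 1 in UTC: 12:30 PM − 9:30 = 3:00 AM on May 23.
+5 hours 1 minute → arrive 8:01 AM UTC on May 23.
Flight 2 in UTC: 8:55 AM + 3:30 = 12:25 PM on May 22.
+11 hours 9 minutes → arrive 11:34 PM UTC on May 22.
Flight 2 lands earlier by 8 hours 27 minutes.

the second, by 8 hours 27 minutes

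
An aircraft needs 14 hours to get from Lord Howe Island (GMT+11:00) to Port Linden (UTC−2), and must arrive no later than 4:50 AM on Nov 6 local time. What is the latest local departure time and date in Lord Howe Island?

Target arrival in UTC: 4:50 AM + 2:00 = 6:50 AM on Nov 6.
Subtract 14 hours → departure 4:50 PM UTC on Nov 5.
Lord Howe Island is UTC+11:00: 4:50 PM + 11:00 = 3:50 AM on Nov 6.

3:50 AM on November 6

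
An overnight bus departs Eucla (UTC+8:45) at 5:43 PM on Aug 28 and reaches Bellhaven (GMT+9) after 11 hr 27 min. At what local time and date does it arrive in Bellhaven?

Convert departure to UTC: 5:43 PM − 8:45 = 8:58 AM UTC on Aug 28.
Add 11 hours 27 minutes travel time → 8:25 PM UTC.
Bellhaven is UTC+9:00, so local arrival = 8:25 PM + 9:00 = 5:25 AM on Aug 29.

5:25 AM on Aug 29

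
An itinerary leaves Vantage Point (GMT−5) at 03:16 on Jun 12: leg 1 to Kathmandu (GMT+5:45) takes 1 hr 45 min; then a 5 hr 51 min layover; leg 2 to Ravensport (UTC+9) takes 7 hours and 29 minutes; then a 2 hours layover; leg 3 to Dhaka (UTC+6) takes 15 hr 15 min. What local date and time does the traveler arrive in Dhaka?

Convert departure to UTC: 03:16 + 5:00 = 08:16 UTC on Jun 12.
Add 1 hour and 45 minutes leg 1 → 10:01 UTC.
Add 5 hours and 51 minutes layover in Kathmandu → 15:52 UTC.
Add 7 hours and 29 minutes leg 2 → 23:21 UTC.
Add 2 hours layover in Ravensport → 01:21 UTC (Jun 13).
Add 15 hours and 15 minutes leg 3 → 16:36 UTC.
Dhaka is UTC+6:00, so local arrival = 16:36 + 6:00 = 22:36 on Jun 13.

22:36 on June 13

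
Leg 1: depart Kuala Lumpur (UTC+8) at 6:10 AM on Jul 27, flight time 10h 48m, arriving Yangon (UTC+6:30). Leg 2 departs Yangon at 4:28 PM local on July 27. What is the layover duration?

1 hour

Convert departure to UTC: 6:10 AM − 8:00 = 10:10 PM UTC on Jul 26.
Add 10 hours and 48 minutes flight time → 8:58 AM UTC (Jul 27).
Yangon is UTC+6:30, so local arrival = 8:58 AM + 6:30 = 3:28 PM on Jul 27.
Layover = 4:28 PM − 3:28 PM = 1 hour.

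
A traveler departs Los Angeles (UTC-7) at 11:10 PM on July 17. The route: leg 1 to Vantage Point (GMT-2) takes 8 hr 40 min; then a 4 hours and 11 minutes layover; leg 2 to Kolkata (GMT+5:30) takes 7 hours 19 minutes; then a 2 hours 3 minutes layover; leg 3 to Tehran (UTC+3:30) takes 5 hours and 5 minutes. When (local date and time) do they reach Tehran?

Convert departure to UTC: 11:10 PM + 7:00 = 6:10 AM UTC on Jul 18.
Add 8 hours and 40 minutes leg 1 → 2:50 PM UTC.
Add 4 hours 11 minutes layover in Vantage Point → 7:01 PM UTC.
Add 7 hours 19 minutes leg 2 → 2:20 AM UTC (Jul 19).
Add 2 hours and 3 minutes layover in Kolkata → 4:23 AM UTC.
Add 5 hours and 5 minutes leg 3 → 9:28 AM UTC.
Tehran is UTC+3:30, so local arrival = 9:28 AM + 3:30 = 12:58 PM on Jul 19.

12:58 PM on July 19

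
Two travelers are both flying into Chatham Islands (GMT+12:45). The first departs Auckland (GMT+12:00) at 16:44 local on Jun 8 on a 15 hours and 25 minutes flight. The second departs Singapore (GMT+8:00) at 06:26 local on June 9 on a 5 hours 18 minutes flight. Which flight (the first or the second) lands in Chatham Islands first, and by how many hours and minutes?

the first, by 7 hours 35 minutes

Flight 1 in UTC: 16:44 − 12:00 = 04:44 on Jun 8.
+15 hours and 25 minutes → arrive 20:09 UTC on Jun 8.
Flight 2 in UTC: 06:26 − 8:00 = 22:26 on Jun 8.
+5 hours 18 minutes → arrive 03:44 UTC on Jun 9.
Flight 1 lands earlier by 7 hours 35 minutes.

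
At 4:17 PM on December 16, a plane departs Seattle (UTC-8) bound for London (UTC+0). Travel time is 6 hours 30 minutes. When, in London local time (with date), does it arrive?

6:47 AM on Dec 17

Convert departure to UTC: 4:17 PM + 8:00 = 12:17 AM UTC on Dec 17.
Add 6 hours and 30 minutes travel time → 6:47 AM UTC.
London is UTC+0, so local arrival is the same: 6:47 AM on Dec 17.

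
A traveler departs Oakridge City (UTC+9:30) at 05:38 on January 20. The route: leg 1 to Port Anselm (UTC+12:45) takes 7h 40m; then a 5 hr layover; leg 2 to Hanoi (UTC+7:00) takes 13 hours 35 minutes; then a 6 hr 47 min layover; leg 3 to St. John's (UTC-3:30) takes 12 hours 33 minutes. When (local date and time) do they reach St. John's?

Convert departure to UTC: 05:38 − 9:30 = 20:08 UTC on Jan 19.
Add 7 hours and 40 minutes leg 1 → 03:48 UTC (Jan 20).
Add 5 hours layover in Port Anselm → 08:48 UTC.
Add 13 hours and 35 minutes leg 2 → 22:23 UTC.
Add 6 hours 47 minutes layover in Hanoi → 05:10 UTC (Jan 21).
Add 12 hours and 33 minutes leg 3 → 17:43 UTC.
St. John's is UTC−3:30, so local arrival = 17:43 − 3:30 = 14:13 on Jan 21.

14:13 on January 21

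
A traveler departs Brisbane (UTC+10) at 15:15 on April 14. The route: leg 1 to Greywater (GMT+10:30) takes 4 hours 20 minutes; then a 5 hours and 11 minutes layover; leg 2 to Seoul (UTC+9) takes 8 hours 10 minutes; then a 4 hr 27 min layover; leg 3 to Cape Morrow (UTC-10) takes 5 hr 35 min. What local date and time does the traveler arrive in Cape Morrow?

22:58 on April 14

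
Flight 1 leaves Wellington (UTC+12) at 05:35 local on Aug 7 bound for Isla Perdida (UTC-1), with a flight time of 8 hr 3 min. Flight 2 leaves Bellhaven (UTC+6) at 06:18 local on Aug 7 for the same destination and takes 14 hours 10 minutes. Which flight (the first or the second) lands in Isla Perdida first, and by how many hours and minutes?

the first, by 12 hours 50 minutes

Flight 1 in UTC: 05:35 − 12:00 = 17:35 on Aug 6.
+8 hours and 3 minutes → arrive 01:38 UTC on Aug 7.
Flight 2 in UTC: 06:18 − 6:00 = 00:18 on Aug 7.
+14 hours and 10 minutes → arrive 14:28 UTC on Aug 7.
Flight 1 lands earlier by 12 hours 50 minutes.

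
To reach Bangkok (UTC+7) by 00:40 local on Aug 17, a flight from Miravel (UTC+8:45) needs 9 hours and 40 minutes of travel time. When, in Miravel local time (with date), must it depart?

16:45 on August 16

Target arrival in UTC: 00:40 − 7:00 = 17:40 on Aug 16.
Subtract 9 hours 40 minutes → departure 08:00 UTC on Aug 16.
Miravel is UTC+8:45: 08:00 + 8:45 = 16:45 on Aug 16.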